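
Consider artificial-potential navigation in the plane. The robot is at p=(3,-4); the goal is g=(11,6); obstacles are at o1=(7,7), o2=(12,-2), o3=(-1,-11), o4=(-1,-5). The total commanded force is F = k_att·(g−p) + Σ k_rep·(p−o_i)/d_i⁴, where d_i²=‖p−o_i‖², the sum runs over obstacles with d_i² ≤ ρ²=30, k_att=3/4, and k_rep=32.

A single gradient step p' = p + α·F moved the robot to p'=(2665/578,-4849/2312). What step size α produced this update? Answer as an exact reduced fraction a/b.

F_att = 3/4·(g−p) = 3/4·(8,10) = (6.0000,7.5000)
o1: d²=137 > ρ²=30 → inactive
o2: d²=85 > ρ²=30 → inactive
o3: d²=65 > ρ²=30 → inactive
o4: d²=17 ≤ ρ²=30; F_rep = 32·(4,1)/17² = (0.4429,0.1107)
F = F_att + ΣF_rep = (6.4429,7.6107)
Δp = p'−p = (1.6107,1.9027); α = Δx/Fx = (931/578) / (1862/289) = 1/4
check: Δy/Fy = (4399/2312) / (4399/578) = 1/4 ✓

α = 1/4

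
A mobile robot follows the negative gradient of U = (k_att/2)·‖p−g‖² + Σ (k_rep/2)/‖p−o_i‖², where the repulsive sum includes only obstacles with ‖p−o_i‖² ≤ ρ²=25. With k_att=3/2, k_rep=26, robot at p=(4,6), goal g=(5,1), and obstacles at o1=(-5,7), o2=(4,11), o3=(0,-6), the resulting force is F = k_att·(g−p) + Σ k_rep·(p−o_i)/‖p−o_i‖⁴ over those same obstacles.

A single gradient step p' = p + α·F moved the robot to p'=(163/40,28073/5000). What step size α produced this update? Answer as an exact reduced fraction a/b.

α = 1/20

F_att = 3/2·(g−p) = 3/2·(1,-5) = (1.5000,-7.5000)
o1: d²=82 > ρ²=25 → inactive
o2: d²=25 ≤ ρ²=25; F_rep = 26·(0,-5)/25² = (0.0000,-0.2080)
o3: d²=160 > ρ²=25 → inactive
F = F_att + ΣF_rep = (1.5000,-7.7080)
Δp = p'−p = (0.0750,-0.3854); α = Δx/Fx = (3/40) / (3/2) = 1/20
check: Δy/Fy = (-1927/5000) / (-1927/250) = 1/20 ✓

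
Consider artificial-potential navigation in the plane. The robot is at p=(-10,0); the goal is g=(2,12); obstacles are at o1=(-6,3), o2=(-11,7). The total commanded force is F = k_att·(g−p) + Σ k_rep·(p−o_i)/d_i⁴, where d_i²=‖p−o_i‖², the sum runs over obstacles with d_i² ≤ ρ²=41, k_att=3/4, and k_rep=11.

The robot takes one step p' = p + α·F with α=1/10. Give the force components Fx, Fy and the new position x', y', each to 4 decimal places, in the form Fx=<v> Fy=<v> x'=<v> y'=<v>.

Fx=8.9296 Fy=8.9472 x'=-9.1070 y'=0.8947

F_att = 3/4·(g−p) = 3/4·(12,12) = (9.0000,9.0000)
o1: d²=25 ≤ ρ²=41; F_rep = 11·(-4,-3)/25² = (-0.0704,-0.0528)
o2: d²=50 > ρ²=41 → inactive
F = F_att + ΣF_rep = (8.9296,8.9472)
p' = p + 1/10·F = (-9.1070,0.8947)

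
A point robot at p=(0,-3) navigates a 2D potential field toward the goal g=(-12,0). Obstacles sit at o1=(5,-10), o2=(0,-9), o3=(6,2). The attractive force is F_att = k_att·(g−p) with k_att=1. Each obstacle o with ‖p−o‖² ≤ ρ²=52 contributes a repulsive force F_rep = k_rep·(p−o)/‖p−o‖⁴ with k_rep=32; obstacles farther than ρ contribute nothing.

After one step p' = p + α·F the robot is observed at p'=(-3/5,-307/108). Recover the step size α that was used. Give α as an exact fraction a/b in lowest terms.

F_att = 1·(g−p) = 1·(-12,3) = (-12.0000,3.0000)
o1: d²=74 > ρ²=52 → inactive
o2: d²=36 ≤ ρ²=52; F_rep = 32·(0,6)/36² = (0.0000,0.1481)
o3: d²=61 > ρ²=52 → inactive
F = F_att + ΣF_rep = (-12.0000,3.1481)
Δp = p'−p = (-0.6000,0.1574); α = Δx/Fx = (-3/5) / (-12) = 1/20
check: Δy/Fy = (17/108) / (85/27) = 1/20 ✓

α = 1/20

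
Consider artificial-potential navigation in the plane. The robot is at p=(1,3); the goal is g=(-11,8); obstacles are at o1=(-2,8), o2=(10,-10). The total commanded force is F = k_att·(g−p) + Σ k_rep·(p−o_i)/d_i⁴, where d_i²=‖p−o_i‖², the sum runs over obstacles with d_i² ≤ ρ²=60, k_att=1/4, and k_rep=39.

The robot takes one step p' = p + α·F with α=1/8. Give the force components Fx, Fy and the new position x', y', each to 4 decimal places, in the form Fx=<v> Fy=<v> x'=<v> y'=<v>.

F_att = 1/4·(g−p) = 1/4·(-12,5) = (-3.0000,1.2500)
o1: d²=34 ≤ ρ²=60; F_rep = 39·(3,-5)/34² = (0.1012,-0.1687)
o2: d²=250 > ρ²=60 → inactive
F = F_att + ΣF_rep = (-2.8988,1.0813)
p' = p + 1/8·F = (0.6377,3.1352)

Fx=-2.8988 Fy=1.0813 x'=0.6377 y'=3.1352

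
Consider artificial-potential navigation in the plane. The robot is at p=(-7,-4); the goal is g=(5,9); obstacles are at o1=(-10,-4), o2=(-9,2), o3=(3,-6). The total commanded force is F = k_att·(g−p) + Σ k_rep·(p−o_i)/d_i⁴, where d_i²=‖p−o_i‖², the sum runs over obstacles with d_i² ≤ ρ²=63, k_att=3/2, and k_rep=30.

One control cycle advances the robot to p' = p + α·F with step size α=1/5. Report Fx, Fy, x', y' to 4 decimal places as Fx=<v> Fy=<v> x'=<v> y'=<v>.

Fx=19.1486 Fy=19.3875 x'=-3.1703 y'=-0.1225

F_att = 3/2·(g−p) = 3/2·(12,13) = (18.0000,19.5000)
o1: d²=9 ≤ ρ²=63; F_rep = 30·(3,0)/9² = (1.1111,0.0000)
o2: d²=40 ≤ ρ²=63; F_rep = 30·(2,-6)/40² = (0.0375,-0.1125)
o3: d²=104 > ρ²=63 → inactive
F = F_att + ΣF_rep = (19.1486,19.3875)
p' = p + 1/5·F = (-3.1703,-0.1225)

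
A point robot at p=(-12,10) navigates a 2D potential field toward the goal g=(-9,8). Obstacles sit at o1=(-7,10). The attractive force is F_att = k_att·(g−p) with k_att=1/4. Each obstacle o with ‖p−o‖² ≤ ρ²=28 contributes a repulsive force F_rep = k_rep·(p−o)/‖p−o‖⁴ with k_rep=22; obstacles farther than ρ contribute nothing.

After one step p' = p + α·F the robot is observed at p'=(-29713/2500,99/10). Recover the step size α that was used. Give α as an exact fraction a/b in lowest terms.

F_att = 1/4·(g−p) = 1/4·(3,-2) = (0.7500,-0.5000)
o1: d²=25 ≤ ρ²=28; F_rep = 22·(-5,0)/25² = (-0.1760,0.0000)
F = F_att + ΣF_rep = (0.5740,-0.5000)
Δp = p'−p = (0.1148,-0.1000); α = Δx/Fx = (287/2500) / (287/500) = 1/5
check: Δy/Fy = (-1/10) / (-1/2) = 1/5 ✓

α = 1/5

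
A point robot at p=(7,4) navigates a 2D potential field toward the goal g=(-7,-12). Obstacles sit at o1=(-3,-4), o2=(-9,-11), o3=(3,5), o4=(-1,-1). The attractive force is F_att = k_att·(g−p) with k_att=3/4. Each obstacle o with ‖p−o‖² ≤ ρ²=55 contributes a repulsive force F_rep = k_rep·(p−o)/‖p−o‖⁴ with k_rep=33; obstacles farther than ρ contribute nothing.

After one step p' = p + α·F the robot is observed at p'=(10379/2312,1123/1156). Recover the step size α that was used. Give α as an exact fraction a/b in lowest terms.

α = 1/4

F_att = 3/4·(g−p) = 3/4·(-14,-16) = (-10.5000,-12.0000)
o1: d²=164 > ρ²=55 → inactive
o2: d²=481 > ρ²=55 → inactive
o3: d²=17 ≤ ρ²=55; F_rep = 33·(4,-1)/17² = (0.4567,-0.1142)
o4: d²=89 > ρ²=55 → inactive
F = F_att + ΣF_rep = (-10.0433,-12.1142)
Δp = p'−p = (-2.5108,-3.0285); α = Δx/Fx = (-5805/2312) / (-5805/578) = 1/4
check: Δy/Fy = (-3501/1156) / (-3501/289) = 1/4 ✓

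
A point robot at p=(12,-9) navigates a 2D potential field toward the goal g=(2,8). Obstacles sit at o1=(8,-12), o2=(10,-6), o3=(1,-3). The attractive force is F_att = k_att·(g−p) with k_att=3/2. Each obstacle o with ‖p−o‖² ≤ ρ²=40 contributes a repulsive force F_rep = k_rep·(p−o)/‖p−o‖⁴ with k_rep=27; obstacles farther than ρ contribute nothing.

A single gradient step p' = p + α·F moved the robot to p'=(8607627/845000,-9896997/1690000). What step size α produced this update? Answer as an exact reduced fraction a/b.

α = 1/8

F_att = 3/2·(g−p) = 3/2·(-10,17) = (-15.0000,25.5000)
o1: d²=25 ≤ ρ²=40; F_rep = 27·(4,3)/25² = (0.1728,0.1296)
o2: d²=13 ≤ ρ²=40; F_rep = 27·(2,-3)/13² = (0.3195,-0.4793)
o3: d²=157 > ρ²=40 → inactive
F = F_att + ΣF_rep = (-14.5077,25.1503)
Δp = p'−p = (-1.8135,3.1438); α = Δx/Fx = (-1532373/845000) / (-1532373/105625) = 1/8
check: Δy/Fy = (5313003/1690000) / (5313003/211250) = 1/8 ✓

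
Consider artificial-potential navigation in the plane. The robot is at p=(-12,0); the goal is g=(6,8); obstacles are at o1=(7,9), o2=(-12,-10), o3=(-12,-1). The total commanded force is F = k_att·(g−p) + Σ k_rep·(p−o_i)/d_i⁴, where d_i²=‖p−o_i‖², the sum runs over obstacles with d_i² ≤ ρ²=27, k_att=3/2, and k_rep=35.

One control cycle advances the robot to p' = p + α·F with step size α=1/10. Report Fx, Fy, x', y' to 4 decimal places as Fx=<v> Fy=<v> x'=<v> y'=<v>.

Fx=27.0000 Fy=47.0000 x'=-9.3000 y'=4.7000

F_att = 3/2·(g−p) = 3/2·(18,8) = (27.0000,12.0000)
o1: d²=442 > ρ²=27 → inactive
o2: d²=100 > ρ²=27 → inactive
o3: d²=1 ≤ ρ²=27; F_rep = 35·(0,1)/1² = (0.0000,35.0000)
F = F_att + ΣF_rep = (27.0000,47.0000)
p' = p + 1/10·F = (-9.3000,4.7000)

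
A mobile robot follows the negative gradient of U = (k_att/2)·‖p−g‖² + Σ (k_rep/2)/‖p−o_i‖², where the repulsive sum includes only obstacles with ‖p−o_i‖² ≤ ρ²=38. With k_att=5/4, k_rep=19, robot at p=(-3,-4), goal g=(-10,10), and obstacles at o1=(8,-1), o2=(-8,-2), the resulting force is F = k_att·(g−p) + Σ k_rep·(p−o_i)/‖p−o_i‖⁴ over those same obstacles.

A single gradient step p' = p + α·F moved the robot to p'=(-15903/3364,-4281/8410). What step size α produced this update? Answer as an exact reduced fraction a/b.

F_att = 5/4·(g−p) = 5/4·(-7,14) = (-8.7500,17.5000)
o1: d²=130 > ρ²=38 → inactive
o2: d²=29 ≤ ρ²=38; F_rep = 19·(5,-2)/29² = (0.1130,-0.0452)
F = F_att + ΣF_rep = (-8.6370,17.4548)
Δp = p'−p = (-1.7274,3.4910); α = Δx/Fx = (-5811/3364) / (-29055/3364) = 1/5
check: Δy/Fy = (29359/8410) / (29359/1682) = 1/5 ✓

α = 1/5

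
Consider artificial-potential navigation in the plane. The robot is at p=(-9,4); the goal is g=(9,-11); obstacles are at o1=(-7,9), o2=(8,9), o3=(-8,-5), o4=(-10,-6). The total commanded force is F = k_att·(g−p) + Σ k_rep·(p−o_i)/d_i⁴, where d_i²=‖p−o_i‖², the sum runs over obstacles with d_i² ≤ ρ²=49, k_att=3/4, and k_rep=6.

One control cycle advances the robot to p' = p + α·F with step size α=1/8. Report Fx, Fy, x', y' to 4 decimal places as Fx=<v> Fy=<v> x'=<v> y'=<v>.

F_att = 3/4·(g−p) = 3/4·(18,-15) = (13.5000,-11.2500)
o1: d²=29 ≤ ρ²=49; F_rep = 6·(-2,-5)/29² = (-0.0143,-0.0357)
o2: d²=314 > ρ²=49 → inactive
o3: d²=82 > ρ²=49 → inactive
o4: d²=101 > ρ²=49 → inactive
F = F_att + ΣF_rep = (13.4857,-11.2857)
p' = p + 1/8·F = (-7.3143,2.5893)

Fx=13.4857 Fy=-11.2857 x'=-7.3143 y'=2.5893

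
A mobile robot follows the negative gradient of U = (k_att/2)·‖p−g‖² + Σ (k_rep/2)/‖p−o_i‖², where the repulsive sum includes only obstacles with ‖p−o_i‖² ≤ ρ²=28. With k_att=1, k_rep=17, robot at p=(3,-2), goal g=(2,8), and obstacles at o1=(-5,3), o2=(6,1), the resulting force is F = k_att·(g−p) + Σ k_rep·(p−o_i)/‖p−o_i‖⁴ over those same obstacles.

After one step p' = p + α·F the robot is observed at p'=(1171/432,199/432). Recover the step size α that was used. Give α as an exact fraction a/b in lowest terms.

α = 1/4

F_att = 1·(g−p) = 1·(-1,10) = (-1.0000,10.0000)
o1: d²=89 > ρ²=28 → inactive
o2: d²=18 ≤ ρ²=28; F_rep = 17·(-3,-3)/18² = (-0.1574,-0.1574)
F = F_att + ΣF_rep = (-1.1574,9.8426)
Δp = p'−p = (-0.2894,2.4606); α = Δx/Fx = (-125/432) / (-125/108) = 1/4
check: Δy/Fy = (1063/432) / (1063/108) = 1/4 ✓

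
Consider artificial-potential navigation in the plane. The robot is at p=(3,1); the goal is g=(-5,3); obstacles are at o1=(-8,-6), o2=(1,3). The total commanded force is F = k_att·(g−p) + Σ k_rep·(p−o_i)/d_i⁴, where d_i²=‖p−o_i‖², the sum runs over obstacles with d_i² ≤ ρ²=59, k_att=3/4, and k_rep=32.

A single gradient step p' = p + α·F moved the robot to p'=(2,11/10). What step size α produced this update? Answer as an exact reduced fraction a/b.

F_att = 3/4·(g−p) = 3/4·(-8,2) = (-6.0000,1.5000)
o1: d²=170 > ρ²=59 → inactive
o2: d²=8 ≤ ρ²=59; F_rep = 32·(2,-2)/8² = (1.0000,-1.0000)
F = F_att + ΣF_rep = (-5.0000,0.5000)
Δp = p'−p = (-1.0000,0.1000); α = Δx/Fx = (-1) / (-5) = 1/5
check: Δy/Fy = (1/10) / (1/2) = 1/5 ✓

α = 1/5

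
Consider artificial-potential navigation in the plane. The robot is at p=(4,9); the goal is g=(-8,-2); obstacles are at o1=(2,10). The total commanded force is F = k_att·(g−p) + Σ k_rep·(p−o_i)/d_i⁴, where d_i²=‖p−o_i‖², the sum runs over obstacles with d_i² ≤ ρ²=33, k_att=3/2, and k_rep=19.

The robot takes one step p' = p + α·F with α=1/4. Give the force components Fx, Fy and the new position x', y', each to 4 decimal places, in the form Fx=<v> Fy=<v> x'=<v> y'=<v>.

F_att = 3/2·(g−p) = 3/2·(-12,-11) = (-18.0000,-16.5000)
o1: d²=5 ≤ ρ²=33; F_rep = 19·(2,-1)/5² = (1.5200,-0.7600)
F = F_att + ΣF_rep = (-16.4800,-17.2600)
p' = p + 1/4·F = (-0.1200,4.6850)

Fx=-16.4800 Fy=-17.2600 x'=-0.1200 y'=4.6850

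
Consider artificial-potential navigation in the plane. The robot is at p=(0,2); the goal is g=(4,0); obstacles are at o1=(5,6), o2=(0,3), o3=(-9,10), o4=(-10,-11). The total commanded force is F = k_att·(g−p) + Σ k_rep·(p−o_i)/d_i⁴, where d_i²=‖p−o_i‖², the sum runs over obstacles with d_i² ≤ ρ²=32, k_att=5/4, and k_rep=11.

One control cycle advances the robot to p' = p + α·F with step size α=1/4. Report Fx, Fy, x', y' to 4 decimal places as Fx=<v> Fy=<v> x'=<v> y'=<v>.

Fx=5.0000 Fy=-13.5000 x'=1.2500 y'=-1.3750

F_att = 5/4·(g−p) = 5/4·(4,-2) = (5.0000,-2.5000)
o1: d²=41 > ρ²=32 → inactive
o2: d²=1 ≤ ρ²=32; F_rep = 11·(0,-1)/1² = (0.0000,-11.0000)
o3: d²=145 > ρ²=32 → inactive
o4: d²=269 > ρ²=32 → inactive
F = F_att + ΣF_rep = (5.0000,-13.5000)
p' = p + 1/4·F = (1.2500,-1.3750)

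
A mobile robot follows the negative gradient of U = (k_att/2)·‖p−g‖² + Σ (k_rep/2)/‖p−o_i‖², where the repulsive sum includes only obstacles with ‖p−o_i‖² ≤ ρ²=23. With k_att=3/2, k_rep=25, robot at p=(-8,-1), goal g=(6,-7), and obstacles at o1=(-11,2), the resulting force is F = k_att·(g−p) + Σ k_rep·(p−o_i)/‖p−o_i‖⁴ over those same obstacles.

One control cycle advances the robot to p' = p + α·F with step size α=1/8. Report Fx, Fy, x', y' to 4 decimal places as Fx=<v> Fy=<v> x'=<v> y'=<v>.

F_att = 3/2·(g−p) = 3/2·(14,-6) = (21.0000,-9.0000)
o1: d²=18 ≤ ρ²=23; F_rep = 25·(3,-3)/18² = (0.2315,-0.2315)
F = F_att + ΣF_rep = (21.2315,-9.2315)
p' = p + 1/8·F = (-5.3461,-2.1539)

Fx=21.2315 Fy=-9.2315 x'=-5.3461 y'=-2.1539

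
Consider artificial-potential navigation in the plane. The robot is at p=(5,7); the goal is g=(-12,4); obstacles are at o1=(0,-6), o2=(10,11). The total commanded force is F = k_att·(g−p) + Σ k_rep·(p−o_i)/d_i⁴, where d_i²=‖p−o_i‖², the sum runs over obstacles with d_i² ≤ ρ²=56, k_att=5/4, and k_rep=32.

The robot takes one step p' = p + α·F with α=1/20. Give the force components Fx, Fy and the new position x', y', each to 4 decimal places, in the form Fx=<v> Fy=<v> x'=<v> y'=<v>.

F_att = 5/4·(g−p) = 5/4·(-17,-3) = (-21.2500,-3.7500)
o1: d²=194 > ρ²=56 → inactive
o2: d²=41 ≤ ρ²=56; F_rep = 32·(-5,-4)/41² = (-0.0952,-0.0761)
F = F_att + ΣF_rep = (-21.3452,-3.8261)
p' = p + 1/20·F = (3.9327,6.8087)

Fx=-21.3452 Fy=-3.8261 x'=3.9327 y'=6.8087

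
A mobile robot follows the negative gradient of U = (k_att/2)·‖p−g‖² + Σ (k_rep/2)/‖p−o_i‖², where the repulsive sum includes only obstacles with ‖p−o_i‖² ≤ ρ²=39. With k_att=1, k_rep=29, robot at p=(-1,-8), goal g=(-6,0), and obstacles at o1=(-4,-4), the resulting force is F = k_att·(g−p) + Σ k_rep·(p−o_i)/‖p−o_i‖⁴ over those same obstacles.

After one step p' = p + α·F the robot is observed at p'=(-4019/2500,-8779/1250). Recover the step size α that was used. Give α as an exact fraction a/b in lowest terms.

α = 1/8

F_att = 1·(g−p) = 1·(-5,8) = (-5.0000,8.0000)
o1: d²=25 ≤ ρ²=39; F_rep = 29·(3,-4)/25² = (0.1392,-0.1856)
F = F_att + ΣF_rep = (-4.8608,7.8144)
Δp = p'−p = (-0.6076,0.9768); α = Δx/Fx = (-1519/2500) / (-3038/625) = 1/8
check: Δy/Fy = (1221/1250) / (4884/625) = 1/8 ✓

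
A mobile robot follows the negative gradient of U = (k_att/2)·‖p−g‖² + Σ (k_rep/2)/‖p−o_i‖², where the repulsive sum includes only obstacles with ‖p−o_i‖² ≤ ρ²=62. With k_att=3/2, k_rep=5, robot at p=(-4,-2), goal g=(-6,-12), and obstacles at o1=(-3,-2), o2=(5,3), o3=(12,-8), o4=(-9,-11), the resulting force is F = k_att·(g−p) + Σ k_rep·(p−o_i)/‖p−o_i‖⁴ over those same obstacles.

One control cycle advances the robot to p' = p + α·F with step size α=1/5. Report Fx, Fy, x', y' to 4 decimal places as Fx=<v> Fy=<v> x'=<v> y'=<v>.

F_att = 3/2·(g−p) = 3/2·(-2,-10) = (-3.0000,-15.0000)
o1: d²=1 ≤ ρ²=62; F_rep = 5·(-1,0)/1² = (-5.0000,0.0000)
o2: d²=106 > ρ²=62 → inactive
o3: d²=292 > ρ²=62 → inactive
o4: d²=106 > ρ²=62 → inactive
F = F_att + ΣF_rep = (-8.0000,-15.0000)
p' = p + 1/5·F = (-5.6000,-5.0000)

Fx=-8.0000 Fy=-15.0000 x'=-5.6000 y'=-5.0000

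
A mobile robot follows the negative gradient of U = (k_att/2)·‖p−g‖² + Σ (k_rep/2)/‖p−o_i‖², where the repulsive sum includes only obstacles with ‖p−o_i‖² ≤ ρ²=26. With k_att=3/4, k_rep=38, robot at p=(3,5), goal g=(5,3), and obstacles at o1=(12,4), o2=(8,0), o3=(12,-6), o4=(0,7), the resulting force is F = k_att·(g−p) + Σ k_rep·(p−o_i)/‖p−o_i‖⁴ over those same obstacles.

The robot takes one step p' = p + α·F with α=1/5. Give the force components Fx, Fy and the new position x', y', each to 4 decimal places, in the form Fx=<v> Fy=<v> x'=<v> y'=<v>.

Fx=2.1746 Fy=-1.9497 x'=3.4349 y'=4.6101

F_att = 3/4·(g−p) = 3/4·(2,-2) = (1.5000,-1.5000)
o1: d²=82 > ρ²=26 → inactive
o2: d²=50 > ρ²=26 → inactive
o3: d²=202 > ρ²=26 → inactive
o4: d²=13 ≤ ρ²=26; F_rep = 38·(3,-2)/13² = (0.6746,-0.4497)
F = F_att + ΣF_rep = (2.1746,-1.9497)
p' = p + 1/5·F = (3.4349,4.6101)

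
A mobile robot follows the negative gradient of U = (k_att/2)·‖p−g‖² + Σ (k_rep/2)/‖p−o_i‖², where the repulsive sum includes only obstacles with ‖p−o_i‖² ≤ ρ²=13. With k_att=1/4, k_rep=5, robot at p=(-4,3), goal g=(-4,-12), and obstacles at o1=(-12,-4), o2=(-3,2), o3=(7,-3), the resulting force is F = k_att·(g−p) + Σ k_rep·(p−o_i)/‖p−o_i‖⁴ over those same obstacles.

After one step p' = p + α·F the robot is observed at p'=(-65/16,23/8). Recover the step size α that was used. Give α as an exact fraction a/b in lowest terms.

F_att = 1/4·(g−p) = 1/4·(0,-15) = (0.0000,-3.7500)
o1: d²=113 > ρ²=13 → inactive
o2: d²=2 ≤ ρ²=13; F_rep = 5·(-1,1)/2² = (-1.2500,1.2500)
o3: d²=157 > ρ²=13 → inactive
F = F_att + ΣF_rep = (-1.2500,-2.5000)
Δp = p'−p = (-0.0625,-0.1250); α = Δx/Fx = (-1/16) / (-5/4) = 1/20
check: Δy/Fy = (-1/8) / (-5/2) = 1/20 ✓

α = 1/20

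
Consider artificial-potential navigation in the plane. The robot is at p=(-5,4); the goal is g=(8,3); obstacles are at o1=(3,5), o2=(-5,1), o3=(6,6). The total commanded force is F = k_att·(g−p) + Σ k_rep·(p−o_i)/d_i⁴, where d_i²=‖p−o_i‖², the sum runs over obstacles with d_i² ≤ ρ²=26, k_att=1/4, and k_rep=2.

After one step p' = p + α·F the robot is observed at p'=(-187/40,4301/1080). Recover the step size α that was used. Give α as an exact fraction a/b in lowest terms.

F_att = 1/4·(g−p) = 1/4·(13,-1) = (3.2500,-0.2500)
o1: d²=65 > ρ²=26 → inactive
o2: d²=9 ≤ ρ²=26; F_rep = 2·(0,3)/9² = (0.0000,0.0741)
o3: d²=125 > ρ²=26 → inactive
F = F_att + ΣF_rep = (3.2500,-0.1759)
Δp = p'−p = (0.3250,-0.0176); α = Δx/Fx = (13/40) / (13/4) = 1/10
check: Δy/Fy = (-19/1080) / (-19/108) = 1/10 ✓

α = 1/10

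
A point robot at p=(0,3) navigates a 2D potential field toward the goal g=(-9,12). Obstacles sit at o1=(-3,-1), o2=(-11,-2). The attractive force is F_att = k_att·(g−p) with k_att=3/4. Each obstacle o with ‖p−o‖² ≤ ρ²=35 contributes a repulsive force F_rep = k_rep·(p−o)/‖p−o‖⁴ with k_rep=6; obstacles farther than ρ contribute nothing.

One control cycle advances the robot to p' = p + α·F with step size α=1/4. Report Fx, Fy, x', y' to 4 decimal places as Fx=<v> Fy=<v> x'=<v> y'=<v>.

Fx=-6.7212 Fy=6.7884 x'=-1.6803 y'=4.6971

F_att = 3/4·(g−p) = 3/4·(-9,9) = (-6.7500,6.7500)
o1: d²=25 ≤ ρ²=35; F_rep = 6·(3,4)/25² = (0.0288,0.0384)
o2: d²=146 > ρ²=35 → inactive
F = F_att + ΣF_rep = (-6.7212,6.7884)
p' = p + 1/4·F = (-1.6803,4.6971)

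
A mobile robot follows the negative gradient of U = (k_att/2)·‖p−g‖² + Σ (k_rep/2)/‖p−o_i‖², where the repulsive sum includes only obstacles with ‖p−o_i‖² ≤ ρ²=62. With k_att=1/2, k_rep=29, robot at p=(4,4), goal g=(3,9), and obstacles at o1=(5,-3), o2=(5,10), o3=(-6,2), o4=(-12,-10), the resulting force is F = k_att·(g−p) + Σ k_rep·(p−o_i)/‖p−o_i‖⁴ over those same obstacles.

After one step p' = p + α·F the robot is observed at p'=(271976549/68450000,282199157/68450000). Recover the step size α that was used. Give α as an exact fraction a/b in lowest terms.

F_att = 1/2·(g−p) = 1/2·(-1,5) = (-0.5000,2.5000)
o1: d²=50 ≤ ρ²=62; F_rep = 29·(-1,7)/50² = (-0.0116,0.0812)
o2: d²=37 ≤ ρ²=62; F_rep = 29·(-1,-6)/37² = (-0.0212,-0.1271)
o3: d²=104 > ρ²=62 → inactive
o4: d²=452 > ρ²=62 → inactive
F = F_att + ΣF_rep = (-0.5328,2.4541)
Δp = p'−p = (-0.0266,0.1227); α = Δx/Fx = (-1823451/68450000) / (-1823451/3422500) = 1/20
check: Δy/Fy = (8399157/68450000) / (8399157/3422500) = 1/20 ✓

α = 1/20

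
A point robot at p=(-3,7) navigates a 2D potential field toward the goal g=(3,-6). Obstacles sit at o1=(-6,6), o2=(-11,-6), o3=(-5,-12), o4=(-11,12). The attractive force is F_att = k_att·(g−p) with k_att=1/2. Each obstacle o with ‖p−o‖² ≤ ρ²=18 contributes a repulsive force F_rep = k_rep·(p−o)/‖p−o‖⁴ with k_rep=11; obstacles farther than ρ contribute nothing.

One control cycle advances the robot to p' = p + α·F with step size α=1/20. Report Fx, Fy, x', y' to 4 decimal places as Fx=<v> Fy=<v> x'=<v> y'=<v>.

F_att = 1/2·(g−p) = 1/2·(6,-13) = (3.0000,-6.5000)
o1: d²=10 ≤ ρ²=18; F_rep = 11·(3,1)/10² = (0.3300,0.1100)
o2: d²=233 > ρ²=18 → inactive
o3: d²=365 > ρ²=18 → inactive
o4: d²=89 > ρ²=18 → inactive
F = F_att + ΣF_rep = (3.3300,-6.3900)
p' = p + 1/20·F = (-2.8335,6.6805)

Fx=3.3300 Fy=-6.3900 x'=-2.8335 y'=6.6805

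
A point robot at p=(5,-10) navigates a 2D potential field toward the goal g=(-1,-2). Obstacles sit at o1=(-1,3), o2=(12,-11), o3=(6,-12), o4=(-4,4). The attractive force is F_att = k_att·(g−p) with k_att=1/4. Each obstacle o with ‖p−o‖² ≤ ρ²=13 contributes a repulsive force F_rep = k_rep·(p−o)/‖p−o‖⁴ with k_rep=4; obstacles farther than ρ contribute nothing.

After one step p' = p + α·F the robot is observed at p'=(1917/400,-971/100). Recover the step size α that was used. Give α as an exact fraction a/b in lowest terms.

α = 1/8

F_att = 1/4·(g−p) = 1/4·(-6,8) = (-1.5000,2.0000)
o1: d²=205 > ρ²=13 → inactive
o2: d²=50 > ρ²=13 → inactive
o3: d²=5 ≤ ρ²=13; F_rep = 4·(-1,2)/5² = (-0.1600,0.3200)
o4: d²=277 > ρ²=13 → inactive
F = F_att + ΣF_rep = (-1.6600,2.3200)
Δp = p'−p = (-0.2075,0.2900); α = Δx/Fx = (-83/400) / (-83/50) = 1/8
check: Δy/Fy = (29/100) / (58/25) = 1/8 ✓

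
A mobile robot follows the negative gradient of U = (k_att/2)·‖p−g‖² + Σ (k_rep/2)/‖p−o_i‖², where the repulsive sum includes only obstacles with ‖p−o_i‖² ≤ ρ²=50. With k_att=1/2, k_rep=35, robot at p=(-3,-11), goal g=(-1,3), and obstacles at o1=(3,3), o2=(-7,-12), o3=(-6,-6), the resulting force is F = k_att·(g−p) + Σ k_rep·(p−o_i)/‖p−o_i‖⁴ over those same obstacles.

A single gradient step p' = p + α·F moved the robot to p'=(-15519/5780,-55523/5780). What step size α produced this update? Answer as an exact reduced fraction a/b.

F_att = 1/2·(g−p) = 1/2·(2,14) = (1.0000,7.0000)
o1: d²=232 > ρ²=50 → inactive
o2: d²=17 ≤ ρ²=50; F_rep = 35·(4,1)/17² = (0.4844,0.1211)
o3: d²=34 ≤ ρ²=50; F_rep = 35·(3,-5)/34² = (0.0908,-0.1514)
F = F_att + ΣF_rep = (1.5753,6.9697)
Δp = p'−p = (0.3151,1.3939); α = Δx/Fx = (1821/5780) / (1821/1156) = 1/5
check: Δy/Fy = (8057/5780) / (8057/1156) = 1/5 ✓

α = 1/5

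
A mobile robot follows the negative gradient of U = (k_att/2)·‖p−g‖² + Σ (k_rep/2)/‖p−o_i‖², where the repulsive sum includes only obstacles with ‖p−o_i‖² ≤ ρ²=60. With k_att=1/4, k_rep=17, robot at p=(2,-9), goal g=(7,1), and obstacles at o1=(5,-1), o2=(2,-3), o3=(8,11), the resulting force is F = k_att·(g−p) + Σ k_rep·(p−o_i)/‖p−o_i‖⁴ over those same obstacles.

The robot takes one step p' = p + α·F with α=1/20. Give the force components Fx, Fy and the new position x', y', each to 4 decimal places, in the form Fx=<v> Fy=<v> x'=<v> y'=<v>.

Fx=1.2500 Fy=2.4213 x'=2.0625 y'=-8.8789

F_att = 1/4·(g−p) = 1/4·(5,10) = (1.2500,2.5000)
o1: d²=73 > ρ²=60 → inactive
o2: d²=36 ≤ ρ²=60; F_rep = 17·(0,-6)/36² = (0.0000,-0.0787)
o3: d²=436 > ρ²=60 → inactive
F = F_att + ΣF_rep = (1.2500,2.4213)
p' = p + 1/20·F = (2.0625,-8.8789)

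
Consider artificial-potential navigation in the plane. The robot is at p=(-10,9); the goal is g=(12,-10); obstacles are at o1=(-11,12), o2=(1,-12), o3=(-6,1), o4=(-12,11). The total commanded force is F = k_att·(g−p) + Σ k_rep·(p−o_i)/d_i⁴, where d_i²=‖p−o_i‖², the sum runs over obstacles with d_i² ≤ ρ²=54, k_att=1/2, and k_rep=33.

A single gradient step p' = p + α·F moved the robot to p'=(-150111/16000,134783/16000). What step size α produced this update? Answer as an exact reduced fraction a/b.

F_att = 1/2·(g−p) = 1/2·(22,-19) = (11.0000,-9.5000)
o1: d²=10 ≤ ρ²=54; F_rep = 33·(1,-3)/10² = (0.3300,-0.9900)
o2: d²=562 > ρ²=54 → inactive
o3: d²=80 > ρ²=54 → inactive
o4: d²=8 ≤ ρ²=54; F_rep = 33·(2,-2)/8² = (1.0312,-1.0312)
F = F_att + ΣF_rep = (12.3613,-11.5213)
Δp = p'−p = (0.6181,-0.5761); α = Δx/Fx = (9889/16000) / (9889/800) = 1/20
check: Δy/Fy = (-9217/16000) / (-9217/800) = 1/20 ✓

α = 1/20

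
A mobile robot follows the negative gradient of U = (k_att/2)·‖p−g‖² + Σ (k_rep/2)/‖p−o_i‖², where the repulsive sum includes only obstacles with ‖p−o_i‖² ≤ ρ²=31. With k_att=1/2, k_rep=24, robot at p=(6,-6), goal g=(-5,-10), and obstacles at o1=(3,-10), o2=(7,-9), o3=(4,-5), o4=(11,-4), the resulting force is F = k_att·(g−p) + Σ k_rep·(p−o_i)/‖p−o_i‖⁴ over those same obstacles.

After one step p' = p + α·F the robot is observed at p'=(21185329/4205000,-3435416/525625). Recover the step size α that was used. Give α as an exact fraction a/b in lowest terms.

α = 1/4

F_att = 1/2·(g−p) = 1/2·(-11,-4) = (-5.5000,-2.0000)
o1: d²=25 ≤ ρ²=31; F_rep = 24·(3,4)/25² = (0.1152,0.1536)
o2: d²=10 ≤ ρ²=31; F_rep = 24·(-1,3)/10² = (-0.2400,0.7200)
o3: d²=5 ≤ ρ²=31; F_rep = 24·(2,-1)/5² = (1.9200,-0.9600)
o4: d²=29 ≤ ρ²=31; F_rep = 24·(-5,-2)/29² = (-0.1427,-0.0571)
F = F_att + ΣF_rep = (-3.8475,-2.1435)
Δp = p'−p = (-0.9619,-0.5359); α = Δx/Fx = (-4044671/4205000) / (-4044671/1051250) = 1/4
check: Δy/Fy = (-281666/525625) / (-1126664/525625) = 1/4 ✓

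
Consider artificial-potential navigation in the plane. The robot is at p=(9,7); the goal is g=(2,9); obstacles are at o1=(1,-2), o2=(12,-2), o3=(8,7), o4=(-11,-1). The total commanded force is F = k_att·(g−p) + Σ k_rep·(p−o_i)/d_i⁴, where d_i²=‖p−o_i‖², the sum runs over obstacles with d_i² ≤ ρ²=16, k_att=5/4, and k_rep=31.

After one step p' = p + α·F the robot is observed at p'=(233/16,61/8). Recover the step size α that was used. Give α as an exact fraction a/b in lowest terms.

α = 1/4

F_att = 5/4·(g−p) = 5/4·(-7,2) = (-8.7500,2.5000)
o1: d²=145 > ρ²=16 → inactive
o2: d²=90 > ρ²=16 → inactive
o3: d²=1 ≤ ρ²=16; F_rep = 31·(1,0)/1² = (31.0000,0.0000)
o4: d²=464 > ρ²=16 → inactive
F = F_att + ΣF_rep = (22.2500,2.5000)
Δp = p'−p = (5.5625,0.6250); α = Δx/Fx = (89/16) / (89/4) = 1/4
check: Δy/Fy = (5/8) / (5/2) = 1/4 ✓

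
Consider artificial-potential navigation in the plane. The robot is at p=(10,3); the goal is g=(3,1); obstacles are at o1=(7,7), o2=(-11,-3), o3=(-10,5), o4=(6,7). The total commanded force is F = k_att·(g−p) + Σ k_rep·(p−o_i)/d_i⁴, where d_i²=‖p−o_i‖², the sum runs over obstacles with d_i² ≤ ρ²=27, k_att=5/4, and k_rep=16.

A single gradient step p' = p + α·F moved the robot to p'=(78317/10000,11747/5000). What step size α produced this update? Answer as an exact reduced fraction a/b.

F_att = 5/4·(g−p) = 5/4·(-7,-2) = (-8.7500,-2.5000)
o1: d²=25 ≤ ρ²=27; F_rep = 16·(3,-4)/25² = (0.0768,-0.1024)
o2: d²=477 > ρ²=27 → inactive
o3: d²=404 > ρ²=27 → inactive
o4: d²=32 > ρ²=27 → inactive
F = F_att + ΣF_rep = (-8.6732,-2.6024)
Δp = p'−p = (-2.1683,-0.6506); α = Δx/Fx = (-21683/10000) / (-21683/2500) = 1/4
check: Δy/Fy = (-3253/5000) / (-3253/1250) = 1/4 ✓

α = 1/4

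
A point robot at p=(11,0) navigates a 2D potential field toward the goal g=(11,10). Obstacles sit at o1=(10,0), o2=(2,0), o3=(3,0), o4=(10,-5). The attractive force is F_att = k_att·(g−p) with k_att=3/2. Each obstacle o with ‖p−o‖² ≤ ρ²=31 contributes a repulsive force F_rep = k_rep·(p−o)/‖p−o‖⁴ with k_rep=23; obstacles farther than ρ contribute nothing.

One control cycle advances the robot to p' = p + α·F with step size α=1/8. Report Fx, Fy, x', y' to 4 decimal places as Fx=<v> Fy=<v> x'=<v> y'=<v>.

Fx=23.0340 Fy=15.1701 x'=13.8793 y'=1.8963

F_att = 3/2·(g−p) = 3/2·(0,10) = (0.0000,15.0000)
o1: d²=1 ≤ ρ²=31; F_rep = 23·(1,0)/1² = (23.0000,0.0000)
o2: d²=81 > ρ²=31 → inactive
o3: d²=64 > ρ²=31 → inactive
o4: d²=26 ≤ ρ²=31; F_rep = 23·(1,5)/26² = (0.0340,0.1701)
F = F_att + ΣF_rep = (23.0340,15.1701)
p' = p + 1/8·F = (13.8793,1.8963)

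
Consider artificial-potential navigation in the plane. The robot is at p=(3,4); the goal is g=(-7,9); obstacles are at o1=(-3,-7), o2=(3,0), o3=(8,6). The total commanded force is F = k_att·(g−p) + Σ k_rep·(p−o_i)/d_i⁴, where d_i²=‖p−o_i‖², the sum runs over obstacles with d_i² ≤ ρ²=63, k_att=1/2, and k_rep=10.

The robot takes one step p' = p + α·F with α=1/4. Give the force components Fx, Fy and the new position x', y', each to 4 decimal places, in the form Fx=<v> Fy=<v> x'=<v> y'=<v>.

F_att = 1/2·(g−p) = 1/2·(-10,5) = (-5.0000,2.5000)
o1: d²=157 > ρ²=63 → inactive
o2: d²=16 ≤ ρ²=63; F_rep = 10·(0,4)/16² = (0.0000,0.1562)
o3: d²=29 ≤ ρ²=63; F_rep = 10·(-5,-2)/29² = (-0.0595,-0.0238)
F = F_att + ΣF_rep = (-5.0595,2.6325)
p' = p + 1/4·F = (1.7351,4.6581)

Fx=-5.0595 Fy=2.6325 x'=1.7351 y'=4.6581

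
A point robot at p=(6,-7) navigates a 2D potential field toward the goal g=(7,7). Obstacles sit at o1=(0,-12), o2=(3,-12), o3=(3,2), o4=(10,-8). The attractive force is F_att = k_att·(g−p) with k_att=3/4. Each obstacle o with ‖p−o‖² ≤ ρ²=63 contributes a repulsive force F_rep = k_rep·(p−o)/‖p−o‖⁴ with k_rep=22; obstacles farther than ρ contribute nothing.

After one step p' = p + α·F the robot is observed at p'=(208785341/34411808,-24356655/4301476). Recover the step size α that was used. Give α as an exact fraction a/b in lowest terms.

α = 1/8

F_att = 3/4·(g−p) = 3/4·(1,14) = (0.7500,10.5000)
o1: d²=61 ≤ ρ²=63; F_rep = 22·(6,5)/61² = (0.0355,0.0296)
o2: d²=34 ≤ ρ²=63; F_rep = 22·(3,5)/34² = (0.0571,0.0952)
o3: d²=90 > ρ²=63 → inactive
o4: d²=17 ≤ ρ²=63; F_rep = 22·(-4,1)/17² = (-0.3045,0.0761)
F = F_att + ΣF_rep = (0.5381,10.7008)
Δp = p'−p = (0.0673,1.3376); α = Δx/Fx = (2314493/34411808) / (2314493/4301476) = 1/8
check: Δy/Fy = (5753677/4301476) / (11507354/1075369) = 1/8 ✓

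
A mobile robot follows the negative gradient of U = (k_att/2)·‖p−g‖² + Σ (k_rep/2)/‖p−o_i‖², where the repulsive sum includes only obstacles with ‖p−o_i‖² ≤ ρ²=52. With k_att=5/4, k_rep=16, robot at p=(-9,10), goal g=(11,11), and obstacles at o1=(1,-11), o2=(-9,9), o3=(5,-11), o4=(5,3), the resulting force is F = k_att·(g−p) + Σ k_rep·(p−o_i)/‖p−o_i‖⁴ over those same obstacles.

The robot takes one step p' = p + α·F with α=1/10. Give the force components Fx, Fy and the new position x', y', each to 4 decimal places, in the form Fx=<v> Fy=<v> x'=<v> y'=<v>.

Fx=25.0000 Fy=17.2500 x'=-6.5000 y'=11.7250

F_att = 5/4·(g−p) = 5/4·(20,1) = (25.0000,1.2500)
o1: d²=541 > ρ²=52 → inactive
o2: d²=1 ≤ ρ²=52; F_rep = 16·(0,1)/1² = (0.0000,16.0000)
o3: d²=637 > ρ²=52 → inactive
o4: d²=245 > ρ²=52 → inactive
F = F_att + ΣF_rep = (25.0000,17.2500)
p' = p + 1/10·F = (-6.5000,11.7250)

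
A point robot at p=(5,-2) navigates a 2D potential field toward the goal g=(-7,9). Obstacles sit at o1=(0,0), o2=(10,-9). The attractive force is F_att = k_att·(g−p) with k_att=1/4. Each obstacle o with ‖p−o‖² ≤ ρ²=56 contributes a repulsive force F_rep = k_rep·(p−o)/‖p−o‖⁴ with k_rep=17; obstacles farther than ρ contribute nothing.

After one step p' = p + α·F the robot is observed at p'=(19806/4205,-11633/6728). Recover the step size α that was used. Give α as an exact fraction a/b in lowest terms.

F_att = 1/4·(g−p) = 1/4·(-12,11) = (-3.0000,2.7500)
o1: d²=29 ≤ ρ²=56; F_rep = 17·(5,-2)/29² = (0.1011,-0.0404)
o2: d²=74 > ρ²=56 → inactive
F = F_att + ΣF_rep = (-2.8989,2.7096)
Δp = p'−p = (-0.2899,0.2710); α = Δx/Fx = (-1219/4205) / (-2438/841) = 1/10
check: Δy/Fy = (1823/6728) / (9115/3364) = 1/10 ✓

α = 1/10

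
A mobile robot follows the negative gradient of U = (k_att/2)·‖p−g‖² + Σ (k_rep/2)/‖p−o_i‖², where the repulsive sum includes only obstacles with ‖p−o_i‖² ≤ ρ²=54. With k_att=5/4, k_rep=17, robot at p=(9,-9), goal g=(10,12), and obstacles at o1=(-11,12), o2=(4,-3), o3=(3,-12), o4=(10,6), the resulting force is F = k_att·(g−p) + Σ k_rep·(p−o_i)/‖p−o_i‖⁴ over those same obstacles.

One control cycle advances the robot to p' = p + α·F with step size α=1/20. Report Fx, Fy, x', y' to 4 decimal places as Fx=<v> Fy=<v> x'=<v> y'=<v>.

Fx=1.3004 Fy=26.2752 x'=9.0650 y'=-7.6862

F_att = 5/4·(g−p) = 5/4·(1,21) = (1.2500,26.2500)
o1: d²=841 > ρ²=54 → inactive
o2: d²=61 > ρ²=54 → inactive
o3: d²=45 ≤ ρ²=54; F_rep = 17·(6,3)/45² = (0.0504,0.0252)
o4: d²=226 > ρ²=54 → inactive
F = F_att + ΣF_rep = (1.3004,26.2752)
p' = p + 1/20·F = (9.0650,-7.6862)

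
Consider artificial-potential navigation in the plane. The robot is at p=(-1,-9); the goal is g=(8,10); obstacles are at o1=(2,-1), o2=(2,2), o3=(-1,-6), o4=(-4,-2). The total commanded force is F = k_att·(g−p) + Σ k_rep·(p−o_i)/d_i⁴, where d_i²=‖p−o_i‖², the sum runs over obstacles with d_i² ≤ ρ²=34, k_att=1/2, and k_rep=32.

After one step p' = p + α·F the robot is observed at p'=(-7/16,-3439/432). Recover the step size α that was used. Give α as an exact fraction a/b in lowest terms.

F_att = 1/2·(g−p) = 1/2·(9,19) = (4.5000,9.5000)
o1: d²=73 > ρ²=34 → inactive
o2: d²=130 > ρ²=34 → inactive
o3: d²=9 ≤ ρ²=34; F_rep = 32·(0,-3)/9² = (0.0000,-1.1852)
o4: d²=58 > ρ²=34 → inactive
F = F_att + ΣF_rep = (4.5000,8.3148)
Δp = p'−p = (0.5625,1.0394); α = Δx/Fx = (9/16) / (9/2) = 1/8
check: Δy/Fy = (449/432) / (449/54) = 1/8 ✓

α = 1/8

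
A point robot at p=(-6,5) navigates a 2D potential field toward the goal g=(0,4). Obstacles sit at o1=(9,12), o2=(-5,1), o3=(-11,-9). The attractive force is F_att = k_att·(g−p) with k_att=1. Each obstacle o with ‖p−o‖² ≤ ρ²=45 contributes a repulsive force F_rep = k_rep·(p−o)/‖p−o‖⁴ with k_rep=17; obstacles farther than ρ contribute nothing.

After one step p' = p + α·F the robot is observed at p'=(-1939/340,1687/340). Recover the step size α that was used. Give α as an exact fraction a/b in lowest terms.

F_att = 1·(g−p) = 1·(6,-1) = (6.0000,-1.0000)
o1: d²=274 > ρ²=45 → inactive
o2: d²=17 ≤ ρ²=45; F_rep = 17·(-1,4)/17² = (-0.0588,0.2353)
o3: d²=221 > ρ²=45 → inactive
F = F_att + ΣF_rep = (5.9412,-0.7647)
Δp = p'−p = (0.2971,-0.0382); α = Δx/Fx = (101/340) / (101/17) = 1/20
check: Δy/Fy = (-13/340) / (-13/17) = 1/20 ✓

α = 1/20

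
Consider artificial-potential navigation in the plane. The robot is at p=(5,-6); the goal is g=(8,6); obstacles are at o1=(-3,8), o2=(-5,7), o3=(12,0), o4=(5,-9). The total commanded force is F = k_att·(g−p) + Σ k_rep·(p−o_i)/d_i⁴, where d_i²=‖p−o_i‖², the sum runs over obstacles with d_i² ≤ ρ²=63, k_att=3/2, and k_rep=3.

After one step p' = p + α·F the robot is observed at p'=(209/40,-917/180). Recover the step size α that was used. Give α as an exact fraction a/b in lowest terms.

α = 1/20

F_att = 3/2·(g−p) = 3/2·(3,12) = (4.5000,18.0000)
o1: d²=260 > ρ²=63 → inactive
o2: d²=269 > ρ²=63 → inactive
o3: d²=85 > ρ²=63 → inactive
o4: d²=9 ≤ ρ²=63; F_rep = 3·(0,3)/9² = (0.0000,0.1111)
F = F_att + ΣF_rep = (4.5000,18.1111)
Δp = p'−p = (0.2250,0.9056); α = Δx/Fx = (9/40) / (9/2) = 1/20
check: Δy/Fy = (163/180) / (163/9) = 1/20 ✓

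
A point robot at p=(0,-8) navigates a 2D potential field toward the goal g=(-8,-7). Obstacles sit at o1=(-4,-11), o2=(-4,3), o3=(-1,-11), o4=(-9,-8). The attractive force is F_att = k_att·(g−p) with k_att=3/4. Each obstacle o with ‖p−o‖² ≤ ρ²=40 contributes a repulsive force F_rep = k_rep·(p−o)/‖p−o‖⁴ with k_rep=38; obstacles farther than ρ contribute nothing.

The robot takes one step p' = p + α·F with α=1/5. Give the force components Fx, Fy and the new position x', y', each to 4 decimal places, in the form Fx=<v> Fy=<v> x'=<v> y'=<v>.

Fx=-5.3768 Fy=2.0724 x'=-1.0754 y'=-7.5855

F_att = 3/4·(g−p) = 3/4·(-8,1) = (-6.0000,0.7500)
o1: d²=25 ≤ ρ²=40; F_rep = 38·(4,3)/25² = (0.2432,0.1824)
o2: d²=137 > ρ²=40 → inactive
o3: d²=10 ≤ ρ²=40; F_rep = 38·(1,3)/10² = (0.3800,1.1400)
o4: d²=81 > ρ²=40 → inactive
F = F_att + ΣF_rep = (-5.3768,2.0724)
p' = p + 1/5·F = (-1.0754,-7.5855)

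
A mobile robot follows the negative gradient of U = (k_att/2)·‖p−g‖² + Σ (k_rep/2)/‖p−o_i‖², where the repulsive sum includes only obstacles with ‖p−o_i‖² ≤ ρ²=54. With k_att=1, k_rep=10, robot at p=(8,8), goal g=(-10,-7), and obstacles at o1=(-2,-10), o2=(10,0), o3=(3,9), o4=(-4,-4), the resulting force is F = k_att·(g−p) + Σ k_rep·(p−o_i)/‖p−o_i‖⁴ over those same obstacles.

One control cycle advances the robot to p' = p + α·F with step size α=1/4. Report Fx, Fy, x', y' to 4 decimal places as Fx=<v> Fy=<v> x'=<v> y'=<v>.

F_att = 1·(g−p) = 1·(-18,-15) = (-18.0000,-15.0000)
o1: d²=424 > ρ²=54 → inactive
o2: d²=68 > ρ²=54 → inactive
o3: d²=26 ≤ ρ²=54; F_rep = 10·(5,-1)/26² = (0.0740,-0.0148)
o4: d²=288 > ρ²=54 → inactive
F = F_att + ΣF_rep = (-17.9260,-15.0148)
p' = p + 1/4·F = (3.5185,4.2463)

Fx=-17.9260 Fy=-15.0148 x'=3.5185 y'=4.2463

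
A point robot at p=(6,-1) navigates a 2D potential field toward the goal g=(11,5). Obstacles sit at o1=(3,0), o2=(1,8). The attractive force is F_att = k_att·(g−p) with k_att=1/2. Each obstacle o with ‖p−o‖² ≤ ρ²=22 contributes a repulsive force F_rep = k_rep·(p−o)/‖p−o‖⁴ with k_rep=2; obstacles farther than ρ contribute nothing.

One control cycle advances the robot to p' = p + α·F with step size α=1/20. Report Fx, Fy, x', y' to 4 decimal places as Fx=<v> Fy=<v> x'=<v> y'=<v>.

Fx=2.5600 Fy=2.9800 x'=6.1280 y'=-0.8510

F_att = 1/2·(g−p) = 1/2·(5,6) = (2.5000,3.0000)
o1: d²=10 ≤ ρ²=22; F_rep = 2·(3,-1)/10² = (0.0600,-0.0200)
o2: d²=106 > ρ²=22 → inactive
F = F_att + ΣF_rep = (2.5600,2.9800)
p' = p + 1/20·F = (6.1280,-0.8510)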